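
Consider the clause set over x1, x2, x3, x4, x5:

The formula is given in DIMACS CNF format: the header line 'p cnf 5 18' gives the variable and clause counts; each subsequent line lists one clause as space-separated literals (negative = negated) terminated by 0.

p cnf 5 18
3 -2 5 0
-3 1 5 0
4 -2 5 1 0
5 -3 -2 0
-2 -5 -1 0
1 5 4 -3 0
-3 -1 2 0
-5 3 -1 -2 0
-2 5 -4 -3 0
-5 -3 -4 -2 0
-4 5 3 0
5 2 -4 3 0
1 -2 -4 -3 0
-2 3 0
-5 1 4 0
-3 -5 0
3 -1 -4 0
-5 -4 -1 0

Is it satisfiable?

Suppose x2 = False.
Suppose x3 = False.
Suppose x4 = True.
The clause (x5) is unit, so x5 = True.
The clause (¬x1) is unit, so x1 = False.
All clauses are satisfied.
A satisfying assignment: x1: False, x2: False, x3: False, x4: True, x5: True.

Yes, satisfiable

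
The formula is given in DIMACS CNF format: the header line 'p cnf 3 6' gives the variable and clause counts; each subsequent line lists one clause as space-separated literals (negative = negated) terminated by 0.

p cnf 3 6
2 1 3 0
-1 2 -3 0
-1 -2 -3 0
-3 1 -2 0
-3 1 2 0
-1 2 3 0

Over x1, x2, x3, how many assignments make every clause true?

There are 2^3 = 8 truth assignments over (x1, x2, x3).
Check each against the 6 clauses (columns in the order x1, x2, x3):
  F F F  ✗ fails (x2 ∨ x1 ∨ x3)
  F F T  ✗ fails (¬x3 ∨ x1 ∨ x2)
  F T F  ✓ satisfies all
  F T T  ✗ fails (¬x3 ∨ x1 ∨ ¬x2)
  T F F  ✗ fails (¬x1 ∨ x2 ∨ x3)
  T F T  ✗ fails (¬x1 ∨ x2 ∨ ¬x3)
  T T F  ✓ satisfies all
  T T T  ✗ fails (¬x1 ∨ ¬x2 ∨ ¬x3)
2 of the 8 rows are models.

2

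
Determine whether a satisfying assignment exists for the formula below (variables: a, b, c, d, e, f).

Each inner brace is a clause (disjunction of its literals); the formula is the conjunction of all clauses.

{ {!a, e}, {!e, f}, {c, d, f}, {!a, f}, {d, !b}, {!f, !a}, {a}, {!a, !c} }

From the singleton clause (a), a = true.
From the singleton clause (e), e = true.
From the singleton clause (f), f = true.
Now (!f) is unsatisfied and unit — conflict.
No assignment satisfies every clause.

Unsatisfiable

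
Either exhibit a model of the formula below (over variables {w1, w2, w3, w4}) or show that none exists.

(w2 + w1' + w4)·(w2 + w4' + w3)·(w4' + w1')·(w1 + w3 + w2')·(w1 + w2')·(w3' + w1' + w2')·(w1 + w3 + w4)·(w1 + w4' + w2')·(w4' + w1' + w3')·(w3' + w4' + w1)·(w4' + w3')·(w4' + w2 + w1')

Try w4 = 0.
Try w2 = 1.
From the singleton clause (w1), w1 = 1.
From the singleton clause (w3'), w3 = 0.
Every clause now holds.

w1=1, w2=1, w3=0, w4=0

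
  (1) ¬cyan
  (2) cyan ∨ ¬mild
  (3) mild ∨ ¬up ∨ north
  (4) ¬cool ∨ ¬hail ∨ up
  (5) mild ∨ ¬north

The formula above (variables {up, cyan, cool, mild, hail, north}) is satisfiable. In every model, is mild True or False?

Suppose mild = True.
From the singleton clause (¬cyan), cyan = False.
That conflicts with the unit clause (cyan).
So every satisfying assignment has mild = False.

False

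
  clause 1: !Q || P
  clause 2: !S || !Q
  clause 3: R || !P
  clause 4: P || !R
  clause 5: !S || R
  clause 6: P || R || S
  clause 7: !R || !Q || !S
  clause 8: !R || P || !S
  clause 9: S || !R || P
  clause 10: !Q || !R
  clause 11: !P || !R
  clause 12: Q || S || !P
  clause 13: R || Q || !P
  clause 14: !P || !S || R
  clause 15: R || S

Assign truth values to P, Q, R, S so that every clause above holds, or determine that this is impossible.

UNSATISFIABLE

Case Q = false:
Case R = true:
Unit clause (P) forces P = true.
That conflicts with the unit clause (!P).
Undo R and try R = false.
Unit clause (!P) forces P = false.
Unit clause (!S) forces S = false.
That conflicts with the unit clause (S).
Both values of R lead to a conflict.
Undo Q and try Q = true.
Unit clause (P) forces P = true.
Unit clause (!S) forces S = false.
Unit clause (R) forces R = true.
That conflicts with the unit clause (!R).
Both values of Q lead to a conflict.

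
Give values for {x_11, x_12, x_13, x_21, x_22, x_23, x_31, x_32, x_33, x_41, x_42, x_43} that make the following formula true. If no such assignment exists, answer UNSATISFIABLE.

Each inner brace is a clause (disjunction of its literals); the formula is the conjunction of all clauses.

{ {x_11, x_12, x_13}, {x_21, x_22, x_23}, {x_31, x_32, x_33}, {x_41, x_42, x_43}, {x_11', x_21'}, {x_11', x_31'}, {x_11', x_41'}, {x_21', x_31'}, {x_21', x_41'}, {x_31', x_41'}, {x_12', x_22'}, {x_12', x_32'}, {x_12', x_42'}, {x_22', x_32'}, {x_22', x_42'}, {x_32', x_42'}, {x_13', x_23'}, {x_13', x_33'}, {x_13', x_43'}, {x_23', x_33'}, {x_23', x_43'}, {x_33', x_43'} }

Case x_11 = 0:
Case x_12 = 1:
From the singleton clause (x_22'), x_22 = 0.
From the singleton clause (x_32'), x_32 = 0.
From the singleton clause (x_42'), x_42 = 0.
Case x_21 = 1:
From the singleton clause (x_31'), x_31 = 0.
From the singleton clause (x_33), x_33 = 1.
From the singleton clause (x_41'), x_41 = 0.
From the singleton clause (x_43), x_43 = 1.
Now (x_43') is unsatisfied and unit — conflict.
That branch fails; take x_21 = 0 instead.
From the singleton clause (x_23), x_23 = 1.
From the singleton clause (x_13'), x_13 = 0.
From the singleton clause (x_33'), x_33 = 0.
From the singleton clause (x_31), x_31 = 1.
From the singleton clause (x_41'), x_41 = 0.
From the singleton clause (x_43), x_43 = 1.
Now (x_43') is unsatisfied and unit — conflict.
Both values of x_21 lead to a conflict.
That branch fails; take x_12 = 0 instead.
From the singleton clause (x_13), x_13 = 1.
From the singleton clause (x_23'), x_23 = 0.
From the singleton clause (x_33'), x_33 = 0.
From the singleton clause (x_43'), x_43 = 0.
Case x_21 = 1:
From the singleton clause (x_31'), x_31 = 0.
From the singleton clause (x_32), x_32 = 1.
From the singleton clause (x_41'), x_41 = 0.
From the singleton clause (x_42), x_42 = 1.
Now (x_42') is unsatisfied and unit — conflict.
That branch fails; take x_21 = 0 instead.
From the singleton clause (x_22), x_22 = 1.
From the singleton clause (x_32'), x_32 = 0.
From the singleton clause (x_31), x_31 = 1.
From the singleton clause (x_41'), x_41 = 0.
From the singleton clause (x_42), x_42 = 1.
Now (x_42') is unsatisfied and unit — conflict.
Both values of x_21 lead to a conflict.
Both values of x_12 lead to a conflict.
That branch fails; take x_11 = 1 instead.
From the singleton clause (x_21'), x_21 = 0.
From the singleton clause (x_31'), x_31 = 0.
From the singleton clause (x_41'), x_41 = 0.
Case x_22 = 1:
From the singleton clause (x_12'), x_12 = 0.
From the singleton clause (x_32'), x_32 = 0.
From the singleton clause (x_33), x_33 = 1.
From the singleton clause (x_42'), x_42 = 0.
From the singleton clause (x_43), x_43 = 1.
Now (x_43') is unsatisfied and unit — conflict.
That branch fails; take x_22 = 0 instead.
From the singleton clause (x_23), x_23 = 1.
From the singleton clause (x_13'), x_13 = 0.
From the singleton clause (x_33'), x_33 = 0.
From the singleton clause (x_32), x_32 = 1.
From the singleton clause (x_12'), x_12 = 0.
From the singleton clause (x_42'), x_42 = 0.
From the singleton clause (x_43), x_43 = 1.
Now (x_43') is unsatisfied and unit — conflict.
Both values of x_22 lead to a conflict.
Both values of x_11 lead to a conflict.

UNSATISFIABLE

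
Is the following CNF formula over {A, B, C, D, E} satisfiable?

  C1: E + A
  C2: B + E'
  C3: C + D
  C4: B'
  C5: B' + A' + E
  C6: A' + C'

Yes

The clause (B') is unit, so B = 0.
The clause (E') is unit, so E = 0.
The clause (A) is unit, so A = 1.
The clause (C') is unit, so C = 0.
The clause (D) is unit, so D = 1.
Every clause now holds.
A satisfying assignment: A=1,  B=0,  C=0,  D=1,  E=0.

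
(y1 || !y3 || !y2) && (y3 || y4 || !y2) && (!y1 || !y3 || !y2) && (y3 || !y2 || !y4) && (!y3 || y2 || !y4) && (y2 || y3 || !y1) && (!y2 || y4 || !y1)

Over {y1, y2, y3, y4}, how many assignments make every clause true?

There are 2^4 = 16 truth assignments over (y1, y2, y3, y4).
Check each against the 7 clauses (columns in the order y1, y2, y3, y4):
  F F F F  ✓ satisfies all
  F F F T  ✓ satisfies all
  F F T F  ✓ satisfies all
  F F T T  ✗ fails (!y3 || y2 || !y4)
  F T F F  ✗ fails (y3 || y4 || !y2)
  F T F T  ✗ fails (y3 || !y2 || !y4)
  F T T F  ✗ fails (y1 || !y3 || !y2)
  F T T T  ✗ fails (y1 || !y3 || !y2)
  T F F F  ✗ fails (y2 || y3 || !y1)
  T F F T  ✗ fails (y2 || y3 || !y1)
  T F T F  ✓ satisfies all
  T F T T  ✗ fails (!y3 || y2 || !y4)
  T T F F  ✗ fails (y3 || y4 || !y2)
  T T F T  ✗ fails (y3 || !y2 || !y4)
  T T T F  ✗ fails (!y1 || !y3 || !y2)
  T T T T  ✗ fails (!y1 || !y3 || !y2)
4 of the 16 rows are models.

4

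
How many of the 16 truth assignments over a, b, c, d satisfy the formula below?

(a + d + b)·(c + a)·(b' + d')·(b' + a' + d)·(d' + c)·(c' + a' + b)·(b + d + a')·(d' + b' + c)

There are 2^4 = 16 truth assignments over (a, b, c, d).
Split on c. With c = 1, the clauses containing c are satisfied and c' drops from the rest; 2 of the 2^3 = 8 assignments to the other variables satisfy what remains.
With c = 0, by the same count on the reduced clause set, 0 assignments work.
(One model: a=F, b=F, c=T, d=T.)
Total: 2 + 0 = 2.

2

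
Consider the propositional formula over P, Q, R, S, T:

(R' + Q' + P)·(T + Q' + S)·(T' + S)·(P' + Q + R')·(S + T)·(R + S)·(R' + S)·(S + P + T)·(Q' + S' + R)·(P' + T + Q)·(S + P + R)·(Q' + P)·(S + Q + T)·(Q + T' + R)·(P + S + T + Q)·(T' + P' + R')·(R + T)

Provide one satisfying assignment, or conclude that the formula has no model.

P ↦ 0; Q ↦ 0; R ↦ 1; S ↦ 1; T ↦ 0

Try T = 0.
Unit clause (S) forces S = 1.
Unit clause (R) forces R = 1.
Try Q = 0.
Unit clause (P') forces P = 0.
All clauses are satisfied.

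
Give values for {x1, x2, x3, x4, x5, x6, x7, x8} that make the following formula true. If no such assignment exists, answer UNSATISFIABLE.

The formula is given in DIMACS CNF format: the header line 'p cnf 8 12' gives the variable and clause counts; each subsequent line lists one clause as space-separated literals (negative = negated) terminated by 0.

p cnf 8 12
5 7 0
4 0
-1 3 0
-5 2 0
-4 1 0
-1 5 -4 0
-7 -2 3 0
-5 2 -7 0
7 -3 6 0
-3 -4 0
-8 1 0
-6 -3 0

Unit clause (x4) forces x4 = True.
Unit clause (x1) forces x1 = True.
Unit clause (x3) forces x3 = True.
Now (¬x3) is unsatisfied and unit — conflict.

UNSATISFIABLE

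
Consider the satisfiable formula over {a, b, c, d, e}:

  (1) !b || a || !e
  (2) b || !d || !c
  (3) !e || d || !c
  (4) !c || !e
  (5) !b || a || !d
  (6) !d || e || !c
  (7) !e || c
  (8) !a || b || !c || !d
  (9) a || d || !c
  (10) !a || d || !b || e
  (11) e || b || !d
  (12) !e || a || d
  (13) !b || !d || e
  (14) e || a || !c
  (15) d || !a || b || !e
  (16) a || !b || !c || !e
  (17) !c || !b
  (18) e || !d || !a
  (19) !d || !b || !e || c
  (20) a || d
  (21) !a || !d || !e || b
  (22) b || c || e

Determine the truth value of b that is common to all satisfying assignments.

Suppose b = true.
Unit clause (!c) forces c = false.
Unit clause (!e) forces e = false.
Unit clause (!d) forces d = false.
Unit clause (!a) forces a = false.
Now (a) is unsatisfied and unit — conflict.
So every satisfying assignment has b = False.

False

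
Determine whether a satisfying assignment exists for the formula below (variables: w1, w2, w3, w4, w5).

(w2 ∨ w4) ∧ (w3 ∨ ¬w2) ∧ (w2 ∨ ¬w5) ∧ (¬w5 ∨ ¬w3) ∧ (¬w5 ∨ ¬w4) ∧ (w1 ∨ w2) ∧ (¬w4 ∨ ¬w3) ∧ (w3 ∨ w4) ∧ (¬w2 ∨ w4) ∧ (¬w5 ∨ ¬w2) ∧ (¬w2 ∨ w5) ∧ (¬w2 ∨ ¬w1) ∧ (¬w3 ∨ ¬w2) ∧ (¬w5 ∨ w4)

Try w2 = False.
From the singleton clause (w4), w4 = True.
From the singleton clause (¬w5), w5 = False.
From the singleton clause (w1), w1 = True.
From the singleton clause (¬w3), w3 = False.
This assignment satisfies each clause.
A satisfying assignment: w1: True, w2: False, w3: False, w4: True, w5: False.

Yes, satisfiable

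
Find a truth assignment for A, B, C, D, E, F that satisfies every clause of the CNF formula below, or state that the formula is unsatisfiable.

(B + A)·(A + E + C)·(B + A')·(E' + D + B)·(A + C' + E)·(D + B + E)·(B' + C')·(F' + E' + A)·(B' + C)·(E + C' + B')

UNSATISFIABLE

Try B = 1.
Unit clause (C') forces C = 0.
That conflicts with the unit clause (C).
So B must be the other value — set B = 0.
Unit clause (A) forces A = 1.
That conflicts with the unit clause (A').
Either choice for B ends in contradiction.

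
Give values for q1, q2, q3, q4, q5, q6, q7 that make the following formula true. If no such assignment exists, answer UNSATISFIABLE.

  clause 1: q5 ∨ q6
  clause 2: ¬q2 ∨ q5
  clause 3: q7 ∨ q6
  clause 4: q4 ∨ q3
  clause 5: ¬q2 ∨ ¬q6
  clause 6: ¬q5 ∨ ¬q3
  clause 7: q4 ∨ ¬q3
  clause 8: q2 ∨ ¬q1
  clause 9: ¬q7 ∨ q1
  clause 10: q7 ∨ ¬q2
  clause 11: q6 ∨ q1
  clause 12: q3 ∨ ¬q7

q1=False; q2=False; q3=False; q4=True; q5=False; q6=True; q7=False

Branch on q5: set q5 = False.
Unit clause (q6) forces q6 = True.
Unit clause (¬q2) forces q2 = False.
Unit clause (¬q1) forces q1 = False.
Unit clause (¬q7) forces q7 = False.
Branch on q4: set q4 = True.
Every clause is now satisfied; q3 is unconstrained.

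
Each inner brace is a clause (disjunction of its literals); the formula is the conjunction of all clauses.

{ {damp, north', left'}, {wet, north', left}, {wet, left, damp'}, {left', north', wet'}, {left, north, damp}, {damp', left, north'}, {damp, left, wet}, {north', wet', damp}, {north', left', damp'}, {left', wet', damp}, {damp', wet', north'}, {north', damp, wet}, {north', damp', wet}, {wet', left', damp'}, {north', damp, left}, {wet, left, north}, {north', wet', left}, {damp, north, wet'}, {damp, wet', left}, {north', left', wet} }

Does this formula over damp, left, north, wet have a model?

Try damp = 1.
Try wet = 1.
From the singleton clause (north'), north = 0.
From the singleton clause (left'), left = 0.
This assignment satisfies each clause.
A satisfying assignment: damp=1, left=0, north=0, wet=1.

Yes, satisfiable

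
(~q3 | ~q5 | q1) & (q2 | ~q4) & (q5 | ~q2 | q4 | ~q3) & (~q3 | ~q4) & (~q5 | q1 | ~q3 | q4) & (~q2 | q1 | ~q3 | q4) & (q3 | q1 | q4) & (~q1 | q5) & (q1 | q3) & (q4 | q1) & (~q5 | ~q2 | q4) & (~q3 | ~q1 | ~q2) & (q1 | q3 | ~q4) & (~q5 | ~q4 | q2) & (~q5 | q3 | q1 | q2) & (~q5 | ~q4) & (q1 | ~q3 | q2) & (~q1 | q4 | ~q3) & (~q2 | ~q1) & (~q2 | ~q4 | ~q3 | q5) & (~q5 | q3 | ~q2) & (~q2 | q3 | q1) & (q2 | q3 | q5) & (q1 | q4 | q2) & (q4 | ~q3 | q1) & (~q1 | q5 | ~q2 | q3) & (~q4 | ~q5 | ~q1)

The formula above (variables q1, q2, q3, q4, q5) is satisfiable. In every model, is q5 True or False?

True

Suppose q5 = 0.
(~q1) alone gives q1 = 0.
(q3) alone gives q3 = 1.
(~q4) alone gives q4 = 0.
But (q4) is also a unit clause — contradiction.
So every satisfying assignment has q5 = True.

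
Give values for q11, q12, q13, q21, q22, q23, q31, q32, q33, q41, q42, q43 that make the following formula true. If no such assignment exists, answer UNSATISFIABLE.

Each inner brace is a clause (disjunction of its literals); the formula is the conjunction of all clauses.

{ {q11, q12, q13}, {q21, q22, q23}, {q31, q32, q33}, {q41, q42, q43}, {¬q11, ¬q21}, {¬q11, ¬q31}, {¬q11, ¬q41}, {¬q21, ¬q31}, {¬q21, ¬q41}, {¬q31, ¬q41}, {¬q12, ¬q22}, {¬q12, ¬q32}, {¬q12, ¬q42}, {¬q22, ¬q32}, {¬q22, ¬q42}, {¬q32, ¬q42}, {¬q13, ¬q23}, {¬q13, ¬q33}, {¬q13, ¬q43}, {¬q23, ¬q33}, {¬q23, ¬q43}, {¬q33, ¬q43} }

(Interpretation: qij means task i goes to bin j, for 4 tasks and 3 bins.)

Suppose q11 = False.
Suppose q12 = True.
From the singleton clause (¬q22), q22 = False.
From the singleton clause (¬q32), q32 = False.
From the singleton clause (¬q42), q42 = False.
Suppose q21 = True.
From the singleton clause (¬q31), q31 = False.
From the singleton clause (q33), q33 = True.
From the singleton clause (¬q41), q41 = False.
From the singleton clause (q43), q43 = True.
That conflicts with the unit clause (¬q43).
So q21 must be the other value — set q21 = False.
From the singleton clause (q23), q23 = True.
From the singleton clause (¬q13), q13 = False.
From the singleton clause (¬q33), q33 = False.
From the singleton clause (q31), q31 = True.
From the singleton clause (¬q41), q41 = False.
From the singleton clause (q43), q43 = True.
That conflicts with the unit clause (¬q43).
Either choice for q21 ends in contradiction.
So q12 must be the other value — set q12 = False.
From the singleton clause (q13), q13 = True.
From the singleton clause (¬q23), q23 = False.
From the singleton clause (¬q33), q33 = False.
From the singleton clause (¬q43), q43 = False.
Suppose q21 = True.
From the singleton clause (¬q31), q31 = False.
From the singleton clause (q32), q32 = True.
From the singleton clause (¬q41), q41 = False.
From the singleton clause (q42), q42 = True.
That conflicts with the unit clause (¬q42).
So q21 must be the other value — set q21 = False.
From the singleton clause (q22), q22 = True.
From the singleton clause (¬q32), q32 = False.
From the singleton clause (q31), q31 = True.
From the singleton clause (¬q41), q41 = False.
From the singleton clause (q42), q42 = True.
That conflicts with the unit clause (¬q42).
Either choice for q21 ends in contradiction.
Either choice for q12 ends in contradiction.
So q11 must be the other value — set q11 = True.
From the singleton clause (¬q21), q21 = False.
From the singleton clause (¬q31), q31 = False.
From the singleton clause (¬q41), q41 = False.
Suppose q22 = True.
From the singleton clause (¬q12), q12 = False.
From the singleton clause (¬q32), q32 = False.
From the singleton clause (q33), q33 = True.
From the singleton clause (¬q42), q42 = False.
From the singleton clause (q43), q43 = True.
That conflicts with the unit clause (¬q43).
So q22 must be the other value — set q22 = False.
From the singleton clause (q23), q23 = True.
From the singleton clause (¬q13), q13 = False.
From the singleton clause (¬q33), q33 = False.
From the singleton clause (q32), q32 = True.
From the singleton clause (¬q12), q12 = False.
From the singleton clause (¬q42), q42 = False.
From the singleton clause (q43), q43 = True.
That conflicts with the unit clause (¬q43).
Either choice for q22 ends in contradiction.
Either choice for q11 ends in contradiction.

UNSATISFIABLE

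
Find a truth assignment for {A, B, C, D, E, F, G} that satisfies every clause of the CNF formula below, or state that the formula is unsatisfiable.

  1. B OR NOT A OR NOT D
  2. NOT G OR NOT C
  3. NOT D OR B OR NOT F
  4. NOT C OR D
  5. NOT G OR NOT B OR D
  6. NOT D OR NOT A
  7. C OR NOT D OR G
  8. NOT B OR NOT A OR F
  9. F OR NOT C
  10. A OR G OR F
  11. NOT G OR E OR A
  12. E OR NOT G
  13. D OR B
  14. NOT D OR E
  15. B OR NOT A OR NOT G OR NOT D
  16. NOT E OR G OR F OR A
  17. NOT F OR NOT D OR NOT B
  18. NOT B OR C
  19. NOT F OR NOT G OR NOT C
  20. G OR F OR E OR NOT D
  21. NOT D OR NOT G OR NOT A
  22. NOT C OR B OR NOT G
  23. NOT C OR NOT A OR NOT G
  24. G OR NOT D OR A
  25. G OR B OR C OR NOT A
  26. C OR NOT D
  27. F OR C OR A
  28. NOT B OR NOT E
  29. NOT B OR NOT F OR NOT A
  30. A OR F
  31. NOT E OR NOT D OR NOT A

UNSATISFIABLE

Suppose G = false.
Suppose C = false.
From the singleton clause (NOT D), D = false.
From the singleton clause (B), B = true.
That conflicts with the unit clause (NOT B).
So C must be the other value — set C = true.
From the singleton clause (D), D = true.
From the singleton clause (NOT A), A = false.
That conflicts with the unit clause (A).
Both values of C lead to a conflict.
So G must be the other value — set G = true.
From the singleton clause (NOT C), C = false.
From the singleton clause (E), E = true.
From the singleton clause (NOT B), B = false.
From the singleton clause (D), D = true.
That conflicts with the unit clause (NOT D).
Both values of G lead to a conflict.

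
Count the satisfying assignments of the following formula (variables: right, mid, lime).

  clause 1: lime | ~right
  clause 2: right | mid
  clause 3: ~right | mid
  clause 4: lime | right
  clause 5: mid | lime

2

There are 2^3 = 8 truth assignments over (right, mid, lime).
Check each against the 5 clauses (columns in the order right, mid, lime):
  F F F  ✗ fails (right | mid)
  F F T  ✗ fails (right | mid)
  F T F  ✗ fails (lime | right)
  F T T  ✓ satisfies all
  T F F  ✗ fails (lime | ~right)
  T F T  ✗ fails (~right | mid)
  T T F  ✗ fails (lime | ~right)
  T T T  ✓ satisfies all
2 of the 8 rows are models.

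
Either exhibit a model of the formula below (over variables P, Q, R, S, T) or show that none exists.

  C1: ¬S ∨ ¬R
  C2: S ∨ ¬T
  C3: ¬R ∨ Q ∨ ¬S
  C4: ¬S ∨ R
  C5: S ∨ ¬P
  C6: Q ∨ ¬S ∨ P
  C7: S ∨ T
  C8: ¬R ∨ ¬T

UNSATISFIABLE

Suppose S = False.
(¬T) alone gives T = False.
Now (T) is unsatisfied and unit — conflict.
That branch fails; take S = True instead.
(¬R) alone gives R = False.
Now (R) is unsatisfied and unit — conflict.
Neither S = True nor S = False works.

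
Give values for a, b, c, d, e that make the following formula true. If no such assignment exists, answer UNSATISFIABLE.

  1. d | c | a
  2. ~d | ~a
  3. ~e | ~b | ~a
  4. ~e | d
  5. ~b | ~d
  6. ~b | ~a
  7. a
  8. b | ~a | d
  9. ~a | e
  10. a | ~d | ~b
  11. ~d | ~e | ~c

UNSATISFIABLE

(a) alone gives a = 1.
(~d) alone gives d = 0.
(~e) alone gives e = 0.
That conflicts with the unit clause (e).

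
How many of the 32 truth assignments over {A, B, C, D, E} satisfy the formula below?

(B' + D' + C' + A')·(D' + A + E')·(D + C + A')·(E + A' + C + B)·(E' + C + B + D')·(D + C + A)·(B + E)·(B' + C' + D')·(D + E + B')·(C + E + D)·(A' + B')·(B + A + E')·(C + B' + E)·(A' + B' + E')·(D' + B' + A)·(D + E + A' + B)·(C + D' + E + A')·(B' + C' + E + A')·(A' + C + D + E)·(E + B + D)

There are 2^5 = 32 truth assignments over (A, B, C, D, E).
Split on E. With E = 1, the clauses containing E are satisfied and E' drops from the rest; 3 of the 2^4 = 16 assignments to the other variables satisfy what remains.
With E = 0, by the same count on the reduced clause set, 0 assignments work.
(One model: A=F, B=T, C=T, D=F, E=T.)
Total: 3 + 0 = 3.

3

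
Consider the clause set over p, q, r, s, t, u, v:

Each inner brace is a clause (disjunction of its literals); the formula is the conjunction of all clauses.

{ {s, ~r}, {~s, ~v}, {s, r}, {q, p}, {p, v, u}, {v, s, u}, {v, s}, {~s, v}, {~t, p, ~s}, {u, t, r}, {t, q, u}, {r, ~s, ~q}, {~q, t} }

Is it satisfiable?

No, unsatisfiable

Case s = 1:
Unit clause (~v) forces v = 0.
Now (v) is unsatisfied and unit — conflict.
That branch fails; take s = 0 instead.
Unit clause (~r) forces r = 0.
Now (r) is unsatisfied and unit — conflict.
Neither s = 1 nor s = 0 works.
No assignment satisfies every clause.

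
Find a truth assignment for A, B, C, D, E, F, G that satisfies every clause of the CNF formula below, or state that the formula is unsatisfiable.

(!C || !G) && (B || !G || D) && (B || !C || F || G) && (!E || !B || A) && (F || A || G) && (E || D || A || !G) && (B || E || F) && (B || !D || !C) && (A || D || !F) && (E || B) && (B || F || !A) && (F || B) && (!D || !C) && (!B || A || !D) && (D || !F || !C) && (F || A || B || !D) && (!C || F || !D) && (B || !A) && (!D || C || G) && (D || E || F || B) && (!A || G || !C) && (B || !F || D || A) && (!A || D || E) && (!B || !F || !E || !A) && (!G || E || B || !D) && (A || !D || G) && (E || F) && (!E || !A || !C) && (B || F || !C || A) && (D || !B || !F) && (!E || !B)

A=true, B=true, C=false, D=true, E=false, F=true, G=true

Try C = false.
Try E = false.
From the singleton clause (B), B = true.
From the singleton clause (F), F = true.
From the singleton clause (D), D = true.
From the singleton clause (A), A = true.
From the singleton clause (G), G = true.
This assignment satisfies each clause.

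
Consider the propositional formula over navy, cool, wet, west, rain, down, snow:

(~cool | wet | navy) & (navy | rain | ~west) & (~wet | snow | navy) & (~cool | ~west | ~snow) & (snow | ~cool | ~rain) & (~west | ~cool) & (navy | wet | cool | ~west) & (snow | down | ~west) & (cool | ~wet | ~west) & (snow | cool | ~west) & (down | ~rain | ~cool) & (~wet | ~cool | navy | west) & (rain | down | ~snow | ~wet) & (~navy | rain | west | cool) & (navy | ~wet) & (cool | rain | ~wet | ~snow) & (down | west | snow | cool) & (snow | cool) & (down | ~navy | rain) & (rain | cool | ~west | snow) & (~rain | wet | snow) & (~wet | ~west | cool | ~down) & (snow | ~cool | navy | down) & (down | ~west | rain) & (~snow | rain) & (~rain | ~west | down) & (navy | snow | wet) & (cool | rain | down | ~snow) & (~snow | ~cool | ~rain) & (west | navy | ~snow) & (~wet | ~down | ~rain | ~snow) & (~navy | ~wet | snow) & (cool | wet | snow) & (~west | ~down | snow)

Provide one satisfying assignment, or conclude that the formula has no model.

Suppose west = 0.
Suppose navy = 1.
Suppose rain = 1.
Suppose snow = 1.
The clause (~cool) is unit, so cool = 0.
Suppose wet = 1.
The clause (~down) is unit, so down = 0.
All clauses are satisfied.

navy ↦ 1; cool ↦ 0; wet ↦ 1; west ↦ 0; rain ↦ 1; down ↦ 0; snow ↦ 1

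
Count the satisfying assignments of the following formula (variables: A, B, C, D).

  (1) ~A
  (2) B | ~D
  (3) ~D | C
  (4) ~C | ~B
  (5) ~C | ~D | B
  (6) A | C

1

There are 2^4 = 16 truth assignments over (A, B, C, D).
Check each against the 6 clauses (columns in the order A, B, C, D):
  F F F F  ✗ fails (A | C)
  F F F T  ✗ fails (B | ~D)
  F F T F  ✓ satisfies all
  F F T T  ✗ fails (B | ~D)
  F T F F  ✗ fails (A | C)
  F T F T  ✗ fails (~D | C)
  F T T F  ✗ fails (~C | ~B)
  F T T T  ✗ fails (~C | ~B)
  T F F F  ✗ fails (~A)
  T F F T  ✗ fails (~A)
  T F T F  ✗ fails (~A)
  T F T T  ✗ fails (~A)
  T T F F  ✗ fails (~A)
  T T F T  ✗ fails (~A)
  T T T F  ✗ fails (~A)
  T T T T  ✗ fails (~A)
1 of the 16 rows is a model.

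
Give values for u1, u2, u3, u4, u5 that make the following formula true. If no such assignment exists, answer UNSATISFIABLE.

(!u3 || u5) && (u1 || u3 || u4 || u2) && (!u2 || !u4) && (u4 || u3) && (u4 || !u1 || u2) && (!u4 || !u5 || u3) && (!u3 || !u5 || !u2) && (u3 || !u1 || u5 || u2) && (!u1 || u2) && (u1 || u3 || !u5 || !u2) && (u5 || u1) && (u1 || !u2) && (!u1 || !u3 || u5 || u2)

Branch on u3: set u3 = true.
From the singleton clause (u5), u5 = true.
From the singleton clause (!u2), u2 = false.
From the singleton clause (!u1), u1 = false.
Every clause is now satisfied; u4 is unconstrained.

u1 ↦ false; u2 ↦ false; u3 ↦ true; u4 ↦ false; u5 ↦ true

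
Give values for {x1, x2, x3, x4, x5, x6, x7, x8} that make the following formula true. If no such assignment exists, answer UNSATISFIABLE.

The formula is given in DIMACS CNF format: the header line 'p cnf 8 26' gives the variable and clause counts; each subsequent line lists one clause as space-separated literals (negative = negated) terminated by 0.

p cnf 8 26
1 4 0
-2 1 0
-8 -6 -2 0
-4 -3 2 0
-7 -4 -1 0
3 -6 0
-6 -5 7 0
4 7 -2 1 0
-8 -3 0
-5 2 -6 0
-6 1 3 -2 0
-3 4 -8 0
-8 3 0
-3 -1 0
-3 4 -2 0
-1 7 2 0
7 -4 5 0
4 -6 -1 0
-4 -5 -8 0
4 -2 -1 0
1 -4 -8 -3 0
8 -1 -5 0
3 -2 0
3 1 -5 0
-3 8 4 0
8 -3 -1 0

x1 ↦ False,  x2 ↦ False,  x3 ↦ False,  x4 ↦ True,  x5 ↦ False,  x6 ↦ False,  x7 ↦ True,  x8 ↦ False

Case x1 = False:
The clause (x4) is unit, so x4 = True.
The clause (¬x2) is unit, so x2 = False.
The clause (¬x3) is unit, so x3 = False.
The clause (¬x6) is unit, so x6 = False.
The clause (¬x8) is unit, so x8 = False.
The clause (¬x5) is unit, so x5 = False.
The clause (x7) is unit, so x7 = True.
Every clause now holds.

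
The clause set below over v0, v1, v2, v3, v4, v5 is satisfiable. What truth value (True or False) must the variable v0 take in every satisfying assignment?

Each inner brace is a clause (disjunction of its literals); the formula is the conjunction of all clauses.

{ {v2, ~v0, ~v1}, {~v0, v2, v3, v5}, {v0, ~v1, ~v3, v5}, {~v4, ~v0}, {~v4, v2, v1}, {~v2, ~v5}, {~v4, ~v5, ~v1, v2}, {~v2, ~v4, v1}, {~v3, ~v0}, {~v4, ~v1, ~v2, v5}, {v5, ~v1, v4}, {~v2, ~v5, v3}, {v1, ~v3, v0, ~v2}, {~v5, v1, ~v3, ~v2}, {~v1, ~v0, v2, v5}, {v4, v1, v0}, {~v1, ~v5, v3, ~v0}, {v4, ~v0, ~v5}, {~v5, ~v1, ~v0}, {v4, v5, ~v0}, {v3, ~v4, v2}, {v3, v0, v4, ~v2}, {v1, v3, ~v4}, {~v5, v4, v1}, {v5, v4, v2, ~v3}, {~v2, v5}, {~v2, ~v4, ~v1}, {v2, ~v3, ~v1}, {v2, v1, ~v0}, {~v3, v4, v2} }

Suppose v0 = 1.
(~v4) alone gives v4 = 0.
(~v3) alone gives v3 = 0.
(~v5) alone gives v5 = 0.
That conflicts with the unit clause (v5).
So every satisfying assignment has v0 = False.

False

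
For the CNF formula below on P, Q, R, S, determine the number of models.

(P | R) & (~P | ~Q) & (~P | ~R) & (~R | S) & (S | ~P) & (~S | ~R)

There are 2^4 = 16 truth assignments over (P, Q, R, S).
Check each against the 6 clauses (columns in the order P, Q, R, S):
  F F F F  ✗ fails (P | R)
  F F F T  ✗ fails (P | R)
  F F T F  ✗ fails (~R | S)
  F F T T  ✗ fails (~S | ~R)
  F T F F  ✗ fails (P | R)
  F T F T  ✗ fails (P | R)
  F T T F  ✗ fails (~R | S)
  F T T T  ✗ fails (~S | ~R)
  T F F F  ✗ fails (S | ~P)
  T F F T  ✓ satisfies all
  T F T F  ✗ fails (~P | ~R)
  T F T T  ✗ fails (~P | ~R)
  T T F F  ✗ fails (~P | ~Q)
  T T F T  ✗ fails (~P | ~Q)
  T T T F  ✗ fails (~P | ~Q)
  T T T T  ✗ fails (~P | ~Q)
1 of the 16 rows is a model.

1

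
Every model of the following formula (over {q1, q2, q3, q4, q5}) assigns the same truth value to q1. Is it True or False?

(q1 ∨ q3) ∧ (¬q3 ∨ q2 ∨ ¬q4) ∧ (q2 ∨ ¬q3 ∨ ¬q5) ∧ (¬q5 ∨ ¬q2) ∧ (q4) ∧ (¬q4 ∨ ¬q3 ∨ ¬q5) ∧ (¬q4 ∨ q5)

True

Suppose q1 = False.
Unit clause (q3) forces q3 = True.
Unit clause (q4) forces q4 = True.
Unit clause (q2) forces q2 = True.
Unit clause (¬q5) forces q5 = False.
But (q5) is also a unit clause — contradiction.
So every satisfying assignment has q1 = True.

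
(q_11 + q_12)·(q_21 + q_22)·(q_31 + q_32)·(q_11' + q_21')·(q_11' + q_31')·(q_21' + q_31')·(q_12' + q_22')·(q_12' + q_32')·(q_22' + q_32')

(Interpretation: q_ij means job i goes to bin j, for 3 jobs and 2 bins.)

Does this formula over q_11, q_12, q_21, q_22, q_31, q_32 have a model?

Unsatisfiable

Suppose q_11 = 1.
From the singleton clause (q_21'), q_21 = 0.
From the singleton clause (q_22), q_22 = 1.
From the singleton clause (q_31'), q_31 = 0.
From the singleton clause (q_32), q_32 = 1.
That conflicts with the unit clause (q_32').
That branch fails; take q_11 = 0 instead.
From the singleton clause (q_12), q_12 = 1.
From the singleton clause (q_22'), q_22 = 0.
From the singleton clause (q_21), q_21 = 1.
From the singleton clause (q_31'), q_31 = 0.
From the singleton clause (q_32), q_32 = 1.
That conflicts with the unit clause (q_32').
Neither q_11 = 1 nor q_11 = 0 works.
No assignment satisfies every clause.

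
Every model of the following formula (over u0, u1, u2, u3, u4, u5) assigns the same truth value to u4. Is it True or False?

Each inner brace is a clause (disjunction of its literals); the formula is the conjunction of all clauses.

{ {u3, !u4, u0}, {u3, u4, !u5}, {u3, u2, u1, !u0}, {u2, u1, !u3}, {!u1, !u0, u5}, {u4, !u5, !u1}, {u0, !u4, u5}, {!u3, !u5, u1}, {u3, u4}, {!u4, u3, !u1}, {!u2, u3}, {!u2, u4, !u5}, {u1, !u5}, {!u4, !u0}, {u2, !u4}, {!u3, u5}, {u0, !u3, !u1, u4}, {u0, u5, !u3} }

Suppose u4 = false.
The clause (u3) is unit, so u3 = true.
The clause (u5) is unit, so u5 = true.
The clause (!u1) is unit, so u1 = false.
That conflicts with the unit clause (u1).
So every satisfying assignment has u4 = True.

True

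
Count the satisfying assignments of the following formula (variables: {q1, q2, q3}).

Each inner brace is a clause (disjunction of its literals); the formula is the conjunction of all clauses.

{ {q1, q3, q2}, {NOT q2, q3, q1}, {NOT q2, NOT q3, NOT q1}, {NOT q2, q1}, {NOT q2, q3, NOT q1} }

3

There are 2^3 = 8 truth assignments over (q1, q2, q3).
Check each against the 5 clauses (columns in the order q1, q2, q3):
  F F F  ✗ fails (q1 OR q3 OR q2)
  F F T  ✓ satisfies all
  F T F  ✗ fails (NOT q2 OR q3 OR q1)
  F T T  ✗ fails (NOT q2 OR q1)
  T F F  ✓ satisfies all
  T F T  ✓ satisfies all
  T T F  ✗ fails (NOT q2 OR q3 OR NOT q1)
  T T T  ✗ fails (NOT q2 OR NOT q3 OR NOT q1)
3 of the 8 rows are models.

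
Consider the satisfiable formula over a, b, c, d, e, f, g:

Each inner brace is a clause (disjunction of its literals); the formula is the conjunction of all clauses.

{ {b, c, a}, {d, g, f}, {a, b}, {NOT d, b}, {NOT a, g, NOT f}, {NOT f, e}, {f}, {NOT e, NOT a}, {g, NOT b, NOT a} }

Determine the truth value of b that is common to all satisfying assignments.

Suppose b = false.
Unit clause (a) forces a = true.
Unit clause (NOT d) forces d = false.
Unit clause (f) forces f = true.
Unit clause (g) forces g = true.
Unit clause (e) forces e = true.
That conflicts with the unit clause (NOT e).
So every satisfying assignment has b = True.

True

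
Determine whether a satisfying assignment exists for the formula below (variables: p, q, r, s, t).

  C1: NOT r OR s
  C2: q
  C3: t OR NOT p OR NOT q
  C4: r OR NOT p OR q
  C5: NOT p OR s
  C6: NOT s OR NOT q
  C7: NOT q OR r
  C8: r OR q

No, unsatisfiable

Unit clause (q) forces q = true.
Unit clause (NOT s) forces s = false.
Unit clause (NOT r) forces r = false.
Now (r) is unsatisfied and unit — conflict.
No assignment satisfies every clause.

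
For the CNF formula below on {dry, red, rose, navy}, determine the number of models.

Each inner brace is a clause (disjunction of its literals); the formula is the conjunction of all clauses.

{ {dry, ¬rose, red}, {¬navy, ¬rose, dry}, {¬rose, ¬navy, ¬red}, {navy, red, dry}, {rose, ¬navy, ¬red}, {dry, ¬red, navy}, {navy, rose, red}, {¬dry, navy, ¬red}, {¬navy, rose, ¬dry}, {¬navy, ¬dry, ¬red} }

There are 2^4 = 16 truth assignments over (dry, red, rose, navy).
Split on rose. With rose = True, the clauses containing rose are satisfied and ¬rose drops from the rest; 2 of the 2^3 = 8 assignments to the other variables satisfy what remains.
With rose = False, by the same count on the reduced clause set, 1 assignment works.
Total: 2 + 1 = 3.

3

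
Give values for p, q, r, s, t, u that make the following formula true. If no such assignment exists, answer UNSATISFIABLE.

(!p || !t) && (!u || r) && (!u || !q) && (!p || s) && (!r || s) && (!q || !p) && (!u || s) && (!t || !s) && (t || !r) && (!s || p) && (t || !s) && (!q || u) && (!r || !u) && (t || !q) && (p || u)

Case p = false:
The clause (!s) is unit, so s = false.
The clause (!r) is unit, so r = false.
The clause (!u) is unit, so u = false.
That conflicts with the unit clause (u).
That branch fails; take p = true instead.
The clause (!t) is unit, so t = false.
The clause (s) is unit, so s = true.
That conflicts with the unit clause (!s).
Both values of p lead to a conflict.

UNSATISFIABLE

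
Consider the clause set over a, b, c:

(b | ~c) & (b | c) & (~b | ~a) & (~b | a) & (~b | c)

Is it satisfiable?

No, unsatisfiable

Case b = 1:
The clause (~a) is unit, so a = 0.
Now (a) is unsatisfied and unit — conflict.
So b must be the other value — set b = 0.
The clause (~c) is unit, so c = 0.
Now (c) is unsatisfied and unit — conflict.
Both values of b lead to a conflict.
No assignment satisfies every clause.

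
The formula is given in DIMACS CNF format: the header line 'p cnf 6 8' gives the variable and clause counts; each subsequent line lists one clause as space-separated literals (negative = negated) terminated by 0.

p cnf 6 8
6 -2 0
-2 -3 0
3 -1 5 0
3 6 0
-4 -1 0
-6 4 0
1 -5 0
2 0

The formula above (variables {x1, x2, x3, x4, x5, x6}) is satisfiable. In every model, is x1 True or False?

False

Suppose x1 = True.
(¬x4) alone gives x4 = False.
(¬x6) alone gives x6 = False.
(¬x2) alone gives x2 = False.
Now (x2) is unsatisfied and unit — conflict.
So every satisfying assignment has x1 = False.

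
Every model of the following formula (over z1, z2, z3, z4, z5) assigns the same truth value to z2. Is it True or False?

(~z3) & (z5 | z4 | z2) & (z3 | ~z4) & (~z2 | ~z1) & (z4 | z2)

True

Suppose z2 = 0.
The clause (~z3) is unit, so z3 = 0.
The clause (~z4) is unit, so z4 = 0.
Now (z4) is unsatisfied and unit — conflict.
So every satisfying assignment has z2 = True.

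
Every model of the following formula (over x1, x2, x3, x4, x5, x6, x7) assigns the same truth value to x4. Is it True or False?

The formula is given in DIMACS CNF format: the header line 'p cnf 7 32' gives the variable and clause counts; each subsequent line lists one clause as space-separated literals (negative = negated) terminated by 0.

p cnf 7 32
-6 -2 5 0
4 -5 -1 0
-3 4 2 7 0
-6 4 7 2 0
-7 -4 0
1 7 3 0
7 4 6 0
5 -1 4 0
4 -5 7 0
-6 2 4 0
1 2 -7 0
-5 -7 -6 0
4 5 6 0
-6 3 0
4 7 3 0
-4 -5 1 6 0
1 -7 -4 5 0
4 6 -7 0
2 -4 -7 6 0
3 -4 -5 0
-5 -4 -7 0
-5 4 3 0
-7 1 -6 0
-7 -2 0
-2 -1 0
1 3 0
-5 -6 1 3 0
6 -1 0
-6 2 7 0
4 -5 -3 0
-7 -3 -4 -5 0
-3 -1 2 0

True

Suppose x4 = False.
Suppose x5 = False.
From the singleton clause (¬x1), x1 = False.
From the singleton clause (x6), x6 = True.
From the singleton clause (¬x2), x2 = False.
Now (x2) is unsatisfied and unit — conflict.
That branch fails; take x5 = True instead.
From the singleton clause (¬x1), x1 = False.
From the singleton clause (x7), x7 = True.
From the singleton clause (x2), x2 = True.
Now (¬x2) is unsatisfied and unit — conflict.
Either choice for x5 ends in contradiction.
So every satisfying assignment has x4 = True.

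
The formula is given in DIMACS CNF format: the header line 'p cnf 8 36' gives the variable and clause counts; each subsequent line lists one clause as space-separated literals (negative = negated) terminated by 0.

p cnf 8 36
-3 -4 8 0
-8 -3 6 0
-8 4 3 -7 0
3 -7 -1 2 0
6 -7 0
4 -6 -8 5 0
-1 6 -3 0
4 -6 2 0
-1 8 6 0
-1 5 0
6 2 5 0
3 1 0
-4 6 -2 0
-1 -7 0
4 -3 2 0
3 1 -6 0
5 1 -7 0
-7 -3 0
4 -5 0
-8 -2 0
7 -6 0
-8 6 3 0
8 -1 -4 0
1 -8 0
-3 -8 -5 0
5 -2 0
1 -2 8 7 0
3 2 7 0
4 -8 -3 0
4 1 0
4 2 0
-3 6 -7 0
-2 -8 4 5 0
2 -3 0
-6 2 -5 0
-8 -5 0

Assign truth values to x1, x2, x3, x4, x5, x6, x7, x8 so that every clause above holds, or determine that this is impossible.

Case x6 = True:
(x7) alone gives x7 = True.
(¬x1) alone gives x1 = False.
(x3) alone gives x3 = True.
That conflicts with the unit clause (¬x3).
So x6 must be the other value — set x6 = False.
(¬x7) alone gives x7 = False.
Case x8 = False:
(¬x1) alone gives x1 = False.
(x3) alone gives x3 = True.
(¬x4) alone gives x4 = False.
That conflicts with the unit clause (x4).
So x8 must be the other value — set x8 = True.
(¬x3) alone gives x3 = False.
That conflicts with the unit clause (x3).
Either choice for x8 ends in contradiction.
Either choice for x6 ends in contradiction.

UNSATISFIABLE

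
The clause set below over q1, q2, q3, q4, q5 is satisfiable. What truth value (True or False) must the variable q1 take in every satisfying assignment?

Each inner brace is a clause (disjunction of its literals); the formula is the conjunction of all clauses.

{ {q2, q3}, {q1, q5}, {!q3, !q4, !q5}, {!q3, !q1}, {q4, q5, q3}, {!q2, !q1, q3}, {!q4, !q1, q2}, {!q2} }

False

Suppose q1 = true.
(!q3) alone gives q3 = false.
(q2) alone gives q2 = true.
Now (!q2) is unsatisfied and unit — conflict.
So every satisfying assignment has q1 = False.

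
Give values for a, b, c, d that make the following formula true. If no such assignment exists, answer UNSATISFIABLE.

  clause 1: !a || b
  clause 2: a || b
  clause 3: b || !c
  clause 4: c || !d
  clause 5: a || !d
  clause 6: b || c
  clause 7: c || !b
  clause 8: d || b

a=true; b=true; c=true; d=true

Suppose a = true.
From the singleton clause (b), b = true.
From the singleton clause (c), c = true.
All clauses hold; d can take either value.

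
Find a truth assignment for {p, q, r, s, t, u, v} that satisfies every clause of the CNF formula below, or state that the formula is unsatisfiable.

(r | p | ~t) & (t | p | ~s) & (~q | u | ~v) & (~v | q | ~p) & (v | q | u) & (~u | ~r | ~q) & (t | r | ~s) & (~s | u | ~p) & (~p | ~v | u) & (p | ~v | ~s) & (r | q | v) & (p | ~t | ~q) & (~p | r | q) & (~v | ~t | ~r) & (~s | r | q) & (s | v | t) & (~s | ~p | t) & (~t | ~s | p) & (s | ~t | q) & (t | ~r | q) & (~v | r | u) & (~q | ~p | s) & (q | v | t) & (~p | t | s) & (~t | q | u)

p ↦ 0; q ↦ 0; r ↦ 0; s ↦ 0; t ↦ 0; u ↦ 1; v ↦ 1

Case r = 0:
Case p = 0:
The clause (~t) is unit, so t = 0.
The clause (~s) is unit, so s = 0.
The clause (v) is unit, so v = 1.
The clause (u) is unit, so u = 1.
All clauses hold; q can take either value.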